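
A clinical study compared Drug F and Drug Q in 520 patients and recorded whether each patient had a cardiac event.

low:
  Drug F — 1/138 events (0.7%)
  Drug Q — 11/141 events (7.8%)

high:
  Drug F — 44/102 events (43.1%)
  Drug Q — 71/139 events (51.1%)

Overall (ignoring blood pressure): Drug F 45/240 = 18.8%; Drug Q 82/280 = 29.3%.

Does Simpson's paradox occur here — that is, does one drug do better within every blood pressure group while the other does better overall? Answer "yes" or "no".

Within each blood pressure level (low 0.7% vs 7.8%; high 43.1% vs 51.1%), Drug F has the lower rate every time. Pooled: 18.8% vs 29.3% — Drug F has the lower rate overall. They agree.

no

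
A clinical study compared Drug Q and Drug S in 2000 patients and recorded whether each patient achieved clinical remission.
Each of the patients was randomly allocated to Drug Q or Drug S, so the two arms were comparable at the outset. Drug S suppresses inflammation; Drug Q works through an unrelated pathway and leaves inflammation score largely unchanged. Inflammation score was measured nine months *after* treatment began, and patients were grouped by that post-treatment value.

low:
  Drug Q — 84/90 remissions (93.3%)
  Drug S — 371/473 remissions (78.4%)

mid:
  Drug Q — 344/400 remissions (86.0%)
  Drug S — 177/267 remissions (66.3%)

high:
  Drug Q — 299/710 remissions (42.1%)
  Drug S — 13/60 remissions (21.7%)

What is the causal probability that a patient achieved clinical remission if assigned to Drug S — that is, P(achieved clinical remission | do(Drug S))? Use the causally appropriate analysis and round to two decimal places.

0.70

The inflammation score-specific comparison favours Drug Q throughout, but the pooled figures favour Drug S. The question is whether to condition on inflammation score.
Because the drug influences inflammation score, inflammation score is a post-treatment mediator, not a confounder. Stratifying on it would bias the estimate; the causal effect is the crude pooled difference.
So P(outcome | do(Drug S)) is just the pooled rate for Drug S: 561/800 = 0.701.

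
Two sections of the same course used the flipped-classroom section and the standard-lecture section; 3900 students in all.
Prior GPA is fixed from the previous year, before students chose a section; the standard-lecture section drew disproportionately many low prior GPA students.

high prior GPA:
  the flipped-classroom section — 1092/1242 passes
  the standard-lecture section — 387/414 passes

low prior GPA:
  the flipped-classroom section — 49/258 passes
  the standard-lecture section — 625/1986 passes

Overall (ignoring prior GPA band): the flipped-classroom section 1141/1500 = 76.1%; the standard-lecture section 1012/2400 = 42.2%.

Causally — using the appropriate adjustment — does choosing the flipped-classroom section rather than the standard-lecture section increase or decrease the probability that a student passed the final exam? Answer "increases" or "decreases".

decreases

Within every prior GPA band level the standard-lecture section has the higher rate, yet pooled the flipped-classroom section does — Simpson's reversal.
Here prior GPA band is a common cause — it drives both which teaching method a case falls under and the outcome. The crude comparison mixes populations; the stratum-specific rates are the causally relevant ones.
Within each level — high prior GPA: 87.9% vs 93.5%; low prior GPA: 19.0% vs 31.5% — the standard-lecture section is higher every time.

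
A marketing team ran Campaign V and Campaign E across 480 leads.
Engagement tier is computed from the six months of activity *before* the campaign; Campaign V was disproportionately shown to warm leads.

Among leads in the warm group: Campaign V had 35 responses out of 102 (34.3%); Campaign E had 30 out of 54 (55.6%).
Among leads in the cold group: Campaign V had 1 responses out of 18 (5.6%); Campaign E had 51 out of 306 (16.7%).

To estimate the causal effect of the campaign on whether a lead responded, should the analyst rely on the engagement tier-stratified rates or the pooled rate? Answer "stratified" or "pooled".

stratified

Campaign E is higher inside every engagement tier stratum but Campaign V is higher in aggregate. Whether to stratify depends on how engagement tier relates to the campaign.
Engagement tier satisfies the back-door criterion: it is not a descendant of the campaign, and it blocks the spurious path from campaign to outcome. Adjusting for it (i.e., using the within-engagement tier rates) gives the causal effect.
Within each level — warm: 34.3% vs 55.6%; cold: 5.6% vs 16.7% — Campaign E is higher every time.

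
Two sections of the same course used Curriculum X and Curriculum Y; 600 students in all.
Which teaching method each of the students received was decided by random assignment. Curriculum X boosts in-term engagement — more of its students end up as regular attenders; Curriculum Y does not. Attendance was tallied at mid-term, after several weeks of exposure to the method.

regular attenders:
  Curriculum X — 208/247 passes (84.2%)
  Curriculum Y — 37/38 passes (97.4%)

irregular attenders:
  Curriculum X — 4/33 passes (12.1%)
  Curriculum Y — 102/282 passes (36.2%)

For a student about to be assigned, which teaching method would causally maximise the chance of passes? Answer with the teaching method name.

Curriculum X

The distribution of mid-term attendance is itself part of what the teaching method does — it is an intermediate outcome. Holding it fixed would remove that part of the effect; the total effect is the pooled difference.
Pooled: Curriculum X 75.7% vs Curriculum Y 43.4%; Curriculum X is higher overall.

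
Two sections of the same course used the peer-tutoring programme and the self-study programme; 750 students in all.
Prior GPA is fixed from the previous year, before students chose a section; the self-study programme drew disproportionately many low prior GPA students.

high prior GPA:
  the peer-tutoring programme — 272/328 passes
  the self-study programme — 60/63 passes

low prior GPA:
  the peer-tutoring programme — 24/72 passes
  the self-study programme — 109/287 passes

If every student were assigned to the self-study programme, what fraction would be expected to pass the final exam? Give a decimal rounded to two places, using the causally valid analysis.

0.68

Nothing the teaching method does changes prior GPA band; the imbalance is an allocation artefact. With prior GPA band also predicting the outcome, the pooled figure is confounded, and the within-stratum comparison is the causal one.
Standardising the self-study programme to the population prior GPA band mix: 0.521·60/63 + 0.479·109/287 = 0.678.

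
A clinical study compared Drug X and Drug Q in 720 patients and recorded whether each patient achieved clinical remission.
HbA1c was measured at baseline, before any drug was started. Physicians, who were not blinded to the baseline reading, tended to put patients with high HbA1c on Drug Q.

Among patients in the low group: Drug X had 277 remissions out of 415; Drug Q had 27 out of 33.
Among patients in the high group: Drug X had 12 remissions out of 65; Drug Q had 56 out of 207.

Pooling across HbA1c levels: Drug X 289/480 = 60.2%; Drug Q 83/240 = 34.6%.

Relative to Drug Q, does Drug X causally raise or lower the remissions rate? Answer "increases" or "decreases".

decreases

HbA1c differs across drugs for reasons unrelated to any effect of the drug itself, and it separately predicts the outcome — a classic confounder. We must compare within HbA1c levels.
Within each level — low: 66.7% vs 81.8%; high: 18.5% vs 27.1% — Drug Q is higher every time.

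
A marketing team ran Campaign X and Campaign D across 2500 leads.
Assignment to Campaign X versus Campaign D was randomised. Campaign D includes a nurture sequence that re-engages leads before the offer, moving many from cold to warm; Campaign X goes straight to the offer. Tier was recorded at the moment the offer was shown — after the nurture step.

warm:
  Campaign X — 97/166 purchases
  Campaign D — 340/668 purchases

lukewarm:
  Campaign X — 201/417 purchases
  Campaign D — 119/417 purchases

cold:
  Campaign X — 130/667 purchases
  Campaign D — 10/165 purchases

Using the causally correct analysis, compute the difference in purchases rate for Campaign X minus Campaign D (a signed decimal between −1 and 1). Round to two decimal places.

-0.03

The stratified and pooled comparisons disagree (Campaign X wins within each engagement tier; Campaign D wins overall), so the answer turns on the causal role of engagement tier.
Engagement tier is recorded after the campaign and is itself shifted by it — it sits on the causal path from campaign to outcome. Conditioning on a mediator would strip out part of the effect we want; the pooled comparison gives the total causal effect.
The causal difference is the pooled difference: 0.342 − 0.375 = -0.033.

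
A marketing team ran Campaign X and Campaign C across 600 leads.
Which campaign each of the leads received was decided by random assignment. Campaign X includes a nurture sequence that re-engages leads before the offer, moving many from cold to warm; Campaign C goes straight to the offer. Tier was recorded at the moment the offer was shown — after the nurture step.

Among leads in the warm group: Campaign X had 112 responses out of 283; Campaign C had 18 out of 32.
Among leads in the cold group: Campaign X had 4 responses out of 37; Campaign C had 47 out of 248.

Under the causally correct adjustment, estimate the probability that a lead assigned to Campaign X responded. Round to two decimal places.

The engagement tier-specific comparison favours Campaign C throughout, but the pooled figures favour Campaign X. The question is whether to condition on engagement tier.
Engagement tier here is a post-treatment variable shaped by the campaign; conditioning on it would introduce bias rather than remove it. The overall comparison is the causal one.
So P(outcome | do(Campaign X)) is just the pooled rate for Campaign X: 116/320 = 0.362.

0.36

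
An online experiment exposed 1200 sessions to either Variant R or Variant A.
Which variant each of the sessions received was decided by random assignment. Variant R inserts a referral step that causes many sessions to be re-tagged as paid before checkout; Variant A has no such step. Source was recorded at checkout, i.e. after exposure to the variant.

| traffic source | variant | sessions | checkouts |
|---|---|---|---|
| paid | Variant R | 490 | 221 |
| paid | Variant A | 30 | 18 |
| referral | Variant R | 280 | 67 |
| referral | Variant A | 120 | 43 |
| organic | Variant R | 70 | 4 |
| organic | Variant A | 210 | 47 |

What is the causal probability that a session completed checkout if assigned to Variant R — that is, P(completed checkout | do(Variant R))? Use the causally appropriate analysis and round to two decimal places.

0.35

Within every traffic source level Variant A has the higher rate, yet pooled Variant R does — Simpson's reversal.
Stratifying would compare variants among sessions the variants themselves sorted into traffic source groups — a form of selection on an intermediate. The unconditioned pooled rates give the total causal effect.
So P(outcome | do(Variant R)) is just the pooled rate for Variant R: 292/840 = 0.348.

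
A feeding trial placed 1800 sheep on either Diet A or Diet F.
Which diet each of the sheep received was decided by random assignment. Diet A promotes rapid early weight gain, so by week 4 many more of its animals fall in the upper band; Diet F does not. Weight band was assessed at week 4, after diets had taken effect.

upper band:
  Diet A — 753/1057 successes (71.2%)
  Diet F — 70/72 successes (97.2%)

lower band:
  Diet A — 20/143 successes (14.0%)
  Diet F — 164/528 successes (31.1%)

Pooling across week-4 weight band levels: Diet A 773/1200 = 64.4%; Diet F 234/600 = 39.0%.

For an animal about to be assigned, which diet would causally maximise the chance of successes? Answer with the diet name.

Diet A

Diet F is higher inside every week-4 weight band stratum but Diet A is higher in aggregate. Whether to stratify depends on how week-4 weight band relates to the diet.
Stratifying would compare diets among sheep the diets themselves sorted into week-4 weight band groups — a form of selection on an intermediate. The unconditioned pooled rates give the total causal effect.
Pooled: Diet A 64.4% vs Diet F 39.0%; Diet A is higher overall.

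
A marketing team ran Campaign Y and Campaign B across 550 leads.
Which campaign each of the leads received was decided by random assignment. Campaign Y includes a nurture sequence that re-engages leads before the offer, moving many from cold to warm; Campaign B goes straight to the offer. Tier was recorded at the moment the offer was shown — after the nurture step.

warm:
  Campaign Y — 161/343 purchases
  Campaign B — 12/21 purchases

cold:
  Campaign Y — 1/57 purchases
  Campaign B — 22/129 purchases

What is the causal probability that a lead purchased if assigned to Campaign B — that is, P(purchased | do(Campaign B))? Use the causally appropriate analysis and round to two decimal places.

0.23

Engagement tier here is a post-treatment variable shaped by the campaign; conditioning on it would introduce bias rather than remove it. The overall comparison is the causal one.
So P(outcome | do(Campaign B)) is just the pooled rate for Campaign B: 34/150 = 0.227.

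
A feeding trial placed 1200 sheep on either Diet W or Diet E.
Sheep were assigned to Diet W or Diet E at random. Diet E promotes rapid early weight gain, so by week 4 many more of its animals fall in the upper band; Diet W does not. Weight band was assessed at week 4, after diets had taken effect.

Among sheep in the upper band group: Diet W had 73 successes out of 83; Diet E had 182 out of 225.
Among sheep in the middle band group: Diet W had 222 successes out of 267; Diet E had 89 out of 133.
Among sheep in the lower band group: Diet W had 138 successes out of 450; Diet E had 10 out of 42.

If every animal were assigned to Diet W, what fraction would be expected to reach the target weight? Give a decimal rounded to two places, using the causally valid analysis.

Week-4 weight band is recorded after the diet and is itself shifted by it — it sits on the causal path from diet to outcome. Conditioning on a mediator would strip out part of the effect we want; the pooled comparison gives the total causal effect.
So P(outcome | do(Diet W)) is just the pooled rate for Diet W: 433/800 = 0.541.

0.54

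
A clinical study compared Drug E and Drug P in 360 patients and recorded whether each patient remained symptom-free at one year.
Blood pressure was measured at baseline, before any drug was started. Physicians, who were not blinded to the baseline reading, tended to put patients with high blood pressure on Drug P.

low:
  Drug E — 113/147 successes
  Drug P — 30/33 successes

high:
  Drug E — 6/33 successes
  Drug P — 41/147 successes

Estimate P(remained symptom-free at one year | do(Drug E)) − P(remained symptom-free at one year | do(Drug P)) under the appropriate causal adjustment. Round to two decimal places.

The stratified and pooled comparisons disagree (Drug P wins within each blood pressure; Drug E wins overall), so the answer turns on the causal role of blood pressure.
Since blood pressure is a pre-existing factor (not a product of the drug) and it affects the outcome on its own, it is a confounder. The stratified rates, not the pooled rate, identify the causal effect.
Adjusting over the population distribution of blood pressure: 0.500·(0.769−0.909) + 0.500·(0.182−0.279) = -0.119.

-0.12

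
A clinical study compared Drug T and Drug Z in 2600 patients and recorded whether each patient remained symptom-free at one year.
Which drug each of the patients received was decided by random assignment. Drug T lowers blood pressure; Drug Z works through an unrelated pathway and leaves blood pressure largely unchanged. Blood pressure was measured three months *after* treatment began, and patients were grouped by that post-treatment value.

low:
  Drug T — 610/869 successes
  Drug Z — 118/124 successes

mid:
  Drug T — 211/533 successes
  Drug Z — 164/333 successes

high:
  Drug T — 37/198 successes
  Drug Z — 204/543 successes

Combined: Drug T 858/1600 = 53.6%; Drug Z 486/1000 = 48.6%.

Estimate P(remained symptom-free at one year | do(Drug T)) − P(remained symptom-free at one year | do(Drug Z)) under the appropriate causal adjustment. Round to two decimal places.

Because the drug influences blood pressure, blood pressure is a post-treatment mediator, not a confounder. Stratifying on it would bias the estimate; the causal effect is the crude pooled difference.
The causal difference is the pooled difference: 0.536 − 0.486 = +0.050.

+0.05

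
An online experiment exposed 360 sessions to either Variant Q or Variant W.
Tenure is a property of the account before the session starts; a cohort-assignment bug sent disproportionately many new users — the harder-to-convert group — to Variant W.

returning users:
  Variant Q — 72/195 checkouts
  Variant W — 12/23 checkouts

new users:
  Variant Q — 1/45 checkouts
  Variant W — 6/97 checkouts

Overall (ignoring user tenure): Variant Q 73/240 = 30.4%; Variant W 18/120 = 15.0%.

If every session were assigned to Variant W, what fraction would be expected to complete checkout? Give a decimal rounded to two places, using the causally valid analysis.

The user tenure-specific comparison favours Variant W throughout, but the pooled figures favour Variant Q. The question is whether to condition on user tenure.
Since user tenure is a pre-existing factor (not a product of the variant) and it affects the outcome on its own, it is a confounder. The stratified rates, not the pooled rate, identify the causal effect.
Standardising Variant W to the population user tenure mix: 0.606·12/23 + 0.394·6/97 = 0.340.

0.34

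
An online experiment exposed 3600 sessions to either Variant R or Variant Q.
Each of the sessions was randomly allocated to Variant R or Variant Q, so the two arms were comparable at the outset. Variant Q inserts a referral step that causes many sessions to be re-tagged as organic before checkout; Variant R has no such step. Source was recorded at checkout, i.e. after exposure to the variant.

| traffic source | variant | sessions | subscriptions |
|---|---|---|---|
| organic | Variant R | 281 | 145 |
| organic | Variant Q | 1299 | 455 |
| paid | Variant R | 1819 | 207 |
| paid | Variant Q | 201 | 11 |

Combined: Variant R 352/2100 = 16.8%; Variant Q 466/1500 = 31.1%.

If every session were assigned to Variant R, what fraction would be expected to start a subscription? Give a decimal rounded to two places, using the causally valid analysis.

The stratified and pooled comparisons disagree (Variant R wins within each traffic source; Variant Q wins overall), so the answer turns on the causal role of traffic source.
Traffic source here is a post-treatment variable shaped by the variant; conditioning on it would introduce bias rather than remove it. The overall comparison is the causal one.
So P(outcome | do(Variant R)) is just the pooled rate for Variant R: 352/2100 = 0.168.

0.17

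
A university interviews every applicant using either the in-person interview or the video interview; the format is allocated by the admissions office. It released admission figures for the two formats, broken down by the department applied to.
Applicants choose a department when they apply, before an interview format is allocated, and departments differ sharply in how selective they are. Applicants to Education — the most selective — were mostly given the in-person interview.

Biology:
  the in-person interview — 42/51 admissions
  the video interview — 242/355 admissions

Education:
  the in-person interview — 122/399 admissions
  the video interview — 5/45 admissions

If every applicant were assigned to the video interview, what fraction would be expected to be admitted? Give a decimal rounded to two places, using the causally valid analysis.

0.38

Department is set before the interview format has any effect — it is not caused by the interview format — and it independently drives the outcome. That makes it a confounder, so the causal comparison is within department levels.
Standardising the video interview to the population department mix: 0.478·242/355 + 0.522·5/45 = 0.384.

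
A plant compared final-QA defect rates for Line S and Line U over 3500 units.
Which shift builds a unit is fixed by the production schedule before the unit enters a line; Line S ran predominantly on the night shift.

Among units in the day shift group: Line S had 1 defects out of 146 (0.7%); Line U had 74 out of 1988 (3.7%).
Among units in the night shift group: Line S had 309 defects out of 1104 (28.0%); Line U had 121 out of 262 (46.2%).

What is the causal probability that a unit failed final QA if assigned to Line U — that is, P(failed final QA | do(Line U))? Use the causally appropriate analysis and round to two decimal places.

Within every shift level Line S has the lower rate, yet pooled Line U does — Simpson's reversal.
The imbalance in shift arose from how units were allocated, not from anything the line did; and shift independently affects the outcome. The pooled gap is confounded — condition on shift.
Standardising Line U to the population shift mix: 0.610·74/1988 + 0.390·121/262 = 0.203.

0.20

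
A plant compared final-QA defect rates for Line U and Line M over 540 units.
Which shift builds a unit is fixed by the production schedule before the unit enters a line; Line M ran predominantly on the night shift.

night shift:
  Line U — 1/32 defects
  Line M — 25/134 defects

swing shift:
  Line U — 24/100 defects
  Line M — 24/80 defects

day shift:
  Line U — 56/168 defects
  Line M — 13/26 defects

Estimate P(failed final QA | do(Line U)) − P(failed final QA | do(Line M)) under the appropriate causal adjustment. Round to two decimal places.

-0.13

The shift-specific comparison favours Line U throughout, but the pooled figures favour Line M. The question is whether to condition on shift.
Nothing the line does changes shift; the imbalance is an allocation artefact. With shift also predicting the outcome, the pooled figure is confounded, and the within-stratum comparison is the causal one.
Adjusting over the population distribution of shift: 0.307·(0.031−0.187) + 0.333·(0.240−0.300) + 0.359·(0.333−0.500) = -0.128.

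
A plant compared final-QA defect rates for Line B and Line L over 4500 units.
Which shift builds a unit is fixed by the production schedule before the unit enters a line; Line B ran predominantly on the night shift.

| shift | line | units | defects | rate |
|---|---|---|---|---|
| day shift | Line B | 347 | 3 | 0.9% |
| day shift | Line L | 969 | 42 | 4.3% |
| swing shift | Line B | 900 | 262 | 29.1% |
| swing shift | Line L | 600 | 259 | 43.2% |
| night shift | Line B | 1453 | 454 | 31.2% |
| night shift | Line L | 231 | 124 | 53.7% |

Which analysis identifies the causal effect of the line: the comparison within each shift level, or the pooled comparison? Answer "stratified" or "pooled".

stratified

The stratified and pooled comparisons disagree (Line B wins within each shift; Line L wins overall), so the answer turns on the causal role of shift.
Since shift is a pre-existing factor (not a product of the line) and it affects the outcome on its own, it is a confounder. The stratified rates, not the pooled rate, identify the causal effect.
Within each level — day shift: 0.9% vs 4.3%; swing shift: 29.1% vs 43.2%; night shift: 31.2% vs 53.7% — Line B is lower every time.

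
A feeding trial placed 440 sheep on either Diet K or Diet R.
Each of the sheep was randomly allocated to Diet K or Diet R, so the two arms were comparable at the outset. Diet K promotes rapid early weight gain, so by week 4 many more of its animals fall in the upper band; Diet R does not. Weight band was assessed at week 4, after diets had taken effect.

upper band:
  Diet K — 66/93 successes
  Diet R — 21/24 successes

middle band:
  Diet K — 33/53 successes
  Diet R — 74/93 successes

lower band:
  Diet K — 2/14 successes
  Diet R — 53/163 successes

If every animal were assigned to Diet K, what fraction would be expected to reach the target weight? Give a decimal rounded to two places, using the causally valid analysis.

The week-4 weight band-specific comparison favours Diet R throughout, but the pooled figures favour Diet K. The question is whether to condition on week-4 weight band.
Week-4 weight band is recorded after the diet and is itself shifted by it — it sits on the causal path from diet to outcome. Conditioning on a mediator would strip out part of the effect we want; the pooled comparison gives the total causal effect.
So P(outcome | do(Diet K)) is just the pooled rate for Diet K: 101/160 = 0.631.

0.63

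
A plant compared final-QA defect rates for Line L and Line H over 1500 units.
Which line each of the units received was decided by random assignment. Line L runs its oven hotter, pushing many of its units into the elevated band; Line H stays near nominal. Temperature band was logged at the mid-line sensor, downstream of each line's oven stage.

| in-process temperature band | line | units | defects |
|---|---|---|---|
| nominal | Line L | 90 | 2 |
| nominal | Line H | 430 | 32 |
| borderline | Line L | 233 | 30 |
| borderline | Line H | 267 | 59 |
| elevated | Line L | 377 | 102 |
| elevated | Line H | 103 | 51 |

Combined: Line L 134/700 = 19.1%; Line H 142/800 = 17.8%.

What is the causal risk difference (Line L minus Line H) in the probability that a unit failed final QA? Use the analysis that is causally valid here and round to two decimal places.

The in-process temperature band-specific comparison favours Line L throughout, but the pooled figures favour Line H. The question is whether to condition on in-process temperature band.
In-process temperature band here is a post-treatment variable shaped by the line; conditioning on it would introduce bias rather than remove it. The overall comparison is the causal one.
The causal difference is the pooled difference: 0.191 − 0.177 = +0.014.

+0.01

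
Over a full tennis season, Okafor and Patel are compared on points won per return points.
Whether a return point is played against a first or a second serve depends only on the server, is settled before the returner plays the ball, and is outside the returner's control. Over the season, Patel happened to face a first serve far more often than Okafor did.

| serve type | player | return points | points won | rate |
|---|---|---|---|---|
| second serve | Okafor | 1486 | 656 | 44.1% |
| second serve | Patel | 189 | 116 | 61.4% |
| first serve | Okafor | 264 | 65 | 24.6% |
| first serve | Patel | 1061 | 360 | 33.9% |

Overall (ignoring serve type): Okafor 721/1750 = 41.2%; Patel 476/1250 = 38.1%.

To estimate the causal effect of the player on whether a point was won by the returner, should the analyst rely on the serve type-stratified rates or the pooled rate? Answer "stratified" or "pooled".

stratified

The stratified and pooled comparisons disagree (Patel wins within each serve type; Okafor wins overall), so the answer turns on the causal role of serve type.
Since serve type is a pre-existing factor (not a product of the player) and it affects the outcome on its own, it is a confounder. The stratified rates, not the pooled rate, identify the causal effect.
Within each level — second serve: 44.1% vs 61.4%; first serve: 24.6% vs 33.9% — Patel is higher every time.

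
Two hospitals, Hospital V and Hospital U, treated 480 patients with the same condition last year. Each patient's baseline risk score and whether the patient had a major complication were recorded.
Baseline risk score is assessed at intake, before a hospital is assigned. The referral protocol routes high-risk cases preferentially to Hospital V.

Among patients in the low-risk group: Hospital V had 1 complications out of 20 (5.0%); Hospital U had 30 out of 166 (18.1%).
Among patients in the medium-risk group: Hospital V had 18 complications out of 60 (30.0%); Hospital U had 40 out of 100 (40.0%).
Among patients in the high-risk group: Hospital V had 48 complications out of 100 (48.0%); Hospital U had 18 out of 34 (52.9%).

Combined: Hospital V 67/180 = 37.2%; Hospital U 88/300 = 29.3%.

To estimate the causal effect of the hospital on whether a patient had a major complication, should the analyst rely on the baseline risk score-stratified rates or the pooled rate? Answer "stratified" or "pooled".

stratified

Nothing the hospital does changes baseline risk score; the imbalance is an allocation artefact. With baseline risk score also predicting the outcome, the pooled figure is confounded, and the within-stratum comparison is the causal one.
Within each level — low-risk: 5.0% vs 18.1%; medium-risk: 30.0% vs 40.0%; high-risk: 48.0% vs 52.9% — Hospital V is lower every time.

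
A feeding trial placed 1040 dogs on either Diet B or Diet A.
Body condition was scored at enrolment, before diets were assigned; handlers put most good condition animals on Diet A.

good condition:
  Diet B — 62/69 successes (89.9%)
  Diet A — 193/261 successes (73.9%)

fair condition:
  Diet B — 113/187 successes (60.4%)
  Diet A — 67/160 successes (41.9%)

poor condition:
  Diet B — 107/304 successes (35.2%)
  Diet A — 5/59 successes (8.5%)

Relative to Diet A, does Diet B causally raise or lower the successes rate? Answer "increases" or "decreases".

The starting body condition-specific comparison favours Diet B throughout, but the pooled figures favour Diet A. The question is whether to condition on starting body condition.
Here starting body condition is a common cause — it drives both which diet a case falls under and the outcome. The crude comparison mixes populations; the stratum-specific rates are the causally relevant ones.
Within each level — good condition: 89.9% vs 73.9%; fair condition: 60.4% vs 41.9%; poor condition: 35.2% vs 8.5% — Diet B is higher every time.

increases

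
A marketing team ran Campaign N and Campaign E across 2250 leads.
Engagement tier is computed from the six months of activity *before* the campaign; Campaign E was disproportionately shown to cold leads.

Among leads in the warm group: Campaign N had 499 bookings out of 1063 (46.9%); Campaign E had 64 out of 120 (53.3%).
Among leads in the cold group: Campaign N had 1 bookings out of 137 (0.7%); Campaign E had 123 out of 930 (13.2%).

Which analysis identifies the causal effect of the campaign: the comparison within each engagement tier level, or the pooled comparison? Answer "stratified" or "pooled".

stratified

The engagement tier-specific comparison favours Campaign E throughout, but the pooled figures favour Campaign N. The question is whether to condition on engagement tier.
Engagement tier is set before the campaign has any effect — it is not caused by the campaign — and it independently drives the outcome. That makes it a confounder, so the causal comparison is within engagement tier levels.
Within each level — warm: 46.9% vs 53.3%; cold: 0.7% vs 13.2% — Campaign E is higher every time.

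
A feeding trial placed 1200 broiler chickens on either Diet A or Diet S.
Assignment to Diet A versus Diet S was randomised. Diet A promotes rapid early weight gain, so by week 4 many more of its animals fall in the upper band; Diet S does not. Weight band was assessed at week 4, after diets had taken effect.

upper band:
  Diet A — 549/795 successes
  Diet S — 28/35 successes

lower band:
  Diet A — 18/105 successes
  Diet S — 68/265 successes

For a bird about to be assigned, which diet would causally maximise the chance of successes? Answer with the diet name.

Within every week-4 weight band level Diet S has the higher rate, yet pooled Diet A does — Simpson's reversal.
Because the diet influences week-4 weight band, week-4 weight band is a post-treatment mediator, not a confounder. Stratifying on it would bias the estimate; the causal effect is the crude pooled difference.
Pooled: Diet A 63.0% vs Diet S 32.0%; Diet A is higher overall.

Diet A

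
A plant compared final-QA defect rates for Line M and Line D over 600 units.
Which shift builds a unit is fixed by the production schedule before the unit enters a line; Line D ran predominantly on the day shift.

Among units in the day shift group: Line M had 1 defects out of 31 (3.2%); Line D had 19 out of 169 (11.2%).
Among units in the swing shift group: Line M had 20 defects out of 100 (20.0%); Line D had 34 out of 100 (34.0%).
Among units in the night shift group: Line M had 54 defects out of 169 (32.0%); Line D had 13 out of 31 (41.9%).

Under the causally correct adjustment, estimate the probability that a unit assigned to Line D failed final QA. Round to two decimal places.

The shift-specific comparison favours Line M throughout, but the pooled figures favour Line D. The question is whether to condition on shift.
Shift is set before the line has any effect — it is not caused by the line — and it independently drives the outcome. That makes it a confounder, so the causal comparison is within shift levels.
Standardising Line D to the population shift mix: 0.333·19/169 + 0.333·34/100 + 0.333·13/31 = 0.291.

0.29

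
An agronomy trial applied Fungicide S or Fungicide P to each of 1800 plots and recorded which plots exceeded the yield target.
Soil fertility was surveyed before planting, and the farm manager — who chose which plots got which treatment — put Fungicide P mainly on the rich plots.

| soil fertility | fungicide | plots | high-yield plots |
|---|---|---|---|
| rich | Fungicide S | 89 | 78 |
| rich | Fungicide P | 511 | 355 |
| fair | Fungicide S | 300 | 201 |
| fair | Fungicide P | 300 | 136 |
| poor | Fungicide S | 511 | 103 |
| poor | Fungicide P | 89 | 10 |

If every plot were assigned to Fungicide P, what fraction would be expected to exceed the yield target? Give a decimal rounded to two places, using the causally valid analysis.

Within every soil fertility level Fungicide S has the higher rate, yet pooled Fungicide P does — Simpson's reversal.
Soil fertility differs across fungicides for reasons unrelated to any effect of the fungicide itself, and it separately predicts the outcome — a classic confounder. We must compare within soil fertility levels.
Standardising Fungicide P to the population soil fertility mix: 0.333·355/511 + 0.333·136/300 + 0.333·10/89 = 0.420.

0.42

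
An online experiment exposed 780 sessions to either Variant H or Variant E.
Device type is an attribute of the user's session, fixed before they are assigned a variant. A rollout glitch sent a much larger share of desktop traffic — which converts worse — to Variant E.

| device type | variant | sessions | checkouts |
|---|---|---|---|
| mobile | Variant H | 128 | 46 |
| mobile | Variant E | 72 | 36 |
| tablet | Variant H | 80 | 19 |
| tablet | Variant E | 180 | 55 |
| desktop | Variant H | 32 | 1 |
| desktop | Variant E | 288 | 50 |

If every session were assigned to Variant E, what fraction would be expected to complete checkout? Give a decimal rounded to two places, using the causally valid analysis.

0.30

The device type-specific comparison favours Variant E throughout, but the pooled figures favour Variant H. The question is whether to condition on device type.
The imbalance in device type arose from how sessions were allocated, not from anything the variant did; and device type independently affects the outcome. The pooled gap is confounded — condition on device type.
Standardising Variant E to the population device type mix: 0.256·36/72 + 0.333·55/180 + 0.410·50/288 = 0.301.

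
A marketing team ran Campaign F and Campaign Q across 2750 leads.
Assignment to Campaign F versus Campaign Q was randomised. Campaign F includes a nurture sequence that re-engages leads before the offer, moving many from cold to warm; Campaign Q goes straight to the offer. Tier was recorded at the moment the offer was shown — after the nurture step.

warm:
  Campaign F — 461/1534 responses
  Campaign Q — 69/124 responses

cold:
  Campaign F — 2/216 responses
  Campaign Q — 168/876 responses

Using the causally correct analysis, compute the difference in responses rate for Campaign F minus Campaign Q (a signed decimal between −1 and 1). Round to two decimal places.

+0.03

The engagement tier-specific comparison favours Campaign Q throughout, but the pooled figures favour Campaign F. The question is whether to condition on engagement tier.
Stratifying would compare campaigns among leads the campaigns themselves sorted into engagement tier groups — a form of selection on an intermediate. The unconditioned pooled rates give the total causal effect.
The causal difference is the pooled difference: 0.265 − 0.237 = +0.028.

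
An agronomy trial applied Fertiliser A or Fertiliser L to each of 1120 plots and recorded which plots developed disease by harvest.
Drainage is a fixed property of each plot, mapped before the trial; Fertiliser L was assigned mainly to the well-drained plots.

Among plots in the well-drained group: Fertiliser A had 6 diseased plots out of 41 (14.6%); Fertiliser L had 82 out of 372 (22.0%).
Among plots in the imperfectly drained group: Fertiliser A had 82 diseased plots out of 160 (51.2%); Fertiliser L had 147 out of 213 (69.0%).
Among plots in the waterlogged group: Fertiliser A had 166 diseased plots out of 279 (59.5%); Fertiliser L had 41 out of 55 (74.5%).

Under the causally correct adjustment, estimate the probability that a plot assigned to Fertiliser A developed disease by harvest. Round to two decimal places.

0.40

The field drainage-specific comparison favours Fertiliser A throughout, but the pooled figures favour Fertiliser L. The question is whether to condition on field drainage.
Here field drainage is a common cause — it drives both which fertiliser a case falls under and the outcome. The crude comparison mixes populations; the stratum-specific rates are the causally relevant ones.
Standardising Fertiliser A to the population field drainage mix: 0.369·6/41 + 0.333·82/160 + 0.298·166/279 = 0.402.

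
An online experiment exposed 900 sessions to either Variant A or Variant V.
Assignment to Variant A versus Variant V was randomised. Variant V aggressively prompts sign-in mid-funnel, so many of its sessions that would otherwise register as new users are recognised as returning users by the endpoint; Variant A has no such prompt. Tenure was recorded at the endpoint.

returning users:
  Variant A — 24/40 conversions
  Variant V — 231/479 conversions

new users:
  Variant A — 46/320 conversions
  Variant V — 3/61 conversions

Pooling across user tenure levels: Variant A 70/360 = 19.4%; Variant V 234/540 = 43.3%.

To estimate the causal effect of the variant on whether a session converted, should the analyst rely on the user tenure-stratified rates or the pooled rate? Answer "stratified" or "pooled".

Within every user tenure level Variant A has the higher rate, yet pooled Variant V does — Simpson's reversal.
The distribution of user tenure is itself part of what the variant does — it is an intermediate outcome. Holding it fixed would remove that part of the effect; the total effect is the pooled difference.
Pooled: Variant A 19.4% vs Variant V 43.3%; Variant V is higher overall.

pooled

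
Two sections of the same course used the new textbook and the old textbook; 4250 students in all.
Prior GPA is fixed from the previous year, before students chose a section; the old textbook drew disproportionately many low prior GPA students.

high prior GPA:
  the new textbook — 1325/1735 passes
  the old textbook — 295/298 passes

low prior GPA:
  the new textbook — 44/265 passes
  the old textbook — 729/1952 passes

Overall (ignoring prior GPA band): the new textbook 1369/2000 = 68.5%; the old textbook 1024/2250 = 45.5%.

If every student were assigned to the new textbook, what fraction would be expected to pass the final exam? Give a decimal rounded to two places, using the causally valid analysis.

the old textbook is higher inside every prior GPA band stratum but the new textbook is higher in aggregate. Whether to stratify depends on how prior GPA band relates to the teaching method.
Since prior GPA band is a pre-existing factor (not a product of the teaching method) and it affects the outcome on its own, it is a confounder. The stratified rates, not the pooled rate, identify the causal effect.
Standardising the new textbook to the population prior GPA band mix: 0.478·1325/1735 + 0.522·44/265 = 0.452.

0.45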